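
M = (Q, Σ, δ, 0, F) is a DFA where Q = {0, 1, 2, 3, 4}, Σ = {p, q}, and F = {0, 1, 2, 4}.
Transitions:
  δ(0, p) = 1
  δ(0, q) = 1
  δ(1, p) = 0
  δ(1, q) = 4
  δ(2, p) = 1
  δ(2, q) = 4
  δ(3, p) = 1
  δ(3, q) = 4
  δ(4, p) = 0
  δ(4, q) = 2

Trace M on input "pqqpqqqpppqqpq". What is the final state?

0 --p--> 1
1 --q--> 4
4 --q--> 2
2 --p--> 1
1 --q--> 4
4 --q--> 2
2 --q--> 4
4 --p--> 0
0 --p--> 1
1 --p--> 0
0 --q--> 1
1 --q--> 4
4 --p--> 0
0 --q--> 1

1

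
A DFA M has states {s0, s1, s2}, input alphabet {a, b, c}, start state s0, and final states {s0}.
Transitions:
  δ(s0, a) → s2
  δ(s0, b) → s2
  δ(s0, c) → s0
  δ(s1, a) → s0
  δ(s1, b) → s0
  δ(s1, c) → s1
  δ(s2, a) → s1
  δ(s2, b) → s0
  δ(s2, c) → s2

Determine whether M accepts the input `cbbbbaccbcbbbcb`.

accepted

s0 --c--> s0
s0 --b--> s2
s2 --b--> s0
s0 --b--> s2
s2 --b--> s0
s0 --a--> s2
s2 --c--> s2
s2 --c--> s2
s2 --b--> s0
s0 --c--> s0
s0 --b--> s2
s2 --b--> s0
s0 --b--> s2
s2 --c--> s2
s2 --b--> s0
End in state s0, which is an accepting state.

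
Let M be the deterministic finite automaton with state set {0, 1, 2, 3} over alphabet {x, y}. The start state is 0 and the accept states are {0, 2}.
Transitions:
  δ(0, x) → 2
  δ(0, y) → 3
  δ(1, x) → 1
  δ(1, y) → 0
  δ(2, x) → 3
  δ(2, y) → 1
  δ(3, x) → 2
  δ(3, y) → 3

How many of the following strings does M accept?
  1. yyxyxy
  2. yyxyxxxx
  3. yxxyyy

1

yyxyxy: accepted
yyxyxxxx: rejected
yxxyyy: rejected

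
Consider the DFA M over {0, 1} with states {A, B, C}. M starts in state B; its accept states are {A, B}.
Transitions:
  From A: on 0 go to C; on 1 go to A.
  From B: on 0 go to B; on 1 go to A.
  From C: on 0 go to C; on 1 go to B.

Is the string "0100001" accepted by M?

B --0--> B
B --1--> A
A --0--> C
C --0--> C
C --0--> C
C --0--> C
C --1--> B
End in state B, which is an accepting state.

accepted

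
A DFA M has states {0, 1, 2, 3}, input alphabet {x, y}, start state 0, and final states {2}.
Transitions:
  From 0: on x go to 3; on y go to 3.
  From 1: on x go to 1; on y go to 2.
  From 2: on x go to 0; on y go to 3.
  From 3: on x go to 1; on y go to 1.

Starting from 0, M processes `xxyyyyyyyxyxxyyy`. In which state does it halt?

1

0 --x--> 3
3 --x--> 1
1 --y--> 2
2 --y--> 3
3 --y--> 1
1 --y--> 2
2 --y--> 3
3 --y--> 1
1 --y--> 2
2 --x--> 0
0 --y--> 3
3 --x--> 1
1 --x--> 1
1 --y--> 2
2 --y--> 3
3 --y--> 1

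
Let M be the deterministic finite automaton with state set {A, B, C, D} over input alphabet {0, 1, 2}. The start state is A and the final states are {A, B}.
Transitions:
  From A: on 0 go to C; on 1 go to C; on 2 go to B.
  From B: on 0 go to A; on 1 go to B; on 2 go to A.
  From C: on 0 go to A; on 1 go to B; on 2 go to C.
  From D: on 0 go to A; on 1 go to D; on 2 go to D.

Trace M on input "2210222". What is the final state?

A --2--> B
B --2--> A
A --1--> C
C --0--> A
A --2--> B
B --2--> A
A --2--> B

B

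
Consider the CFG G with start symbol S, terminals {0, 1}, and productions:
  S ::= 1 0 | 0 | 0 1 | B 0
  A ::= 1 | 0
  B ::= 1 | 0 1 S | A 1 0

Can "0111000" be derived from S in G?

S ⇒ B0 ⇒ 01S0 ⇒ 01B00 ⇒ 01A1000 ⇒ 0111000

yes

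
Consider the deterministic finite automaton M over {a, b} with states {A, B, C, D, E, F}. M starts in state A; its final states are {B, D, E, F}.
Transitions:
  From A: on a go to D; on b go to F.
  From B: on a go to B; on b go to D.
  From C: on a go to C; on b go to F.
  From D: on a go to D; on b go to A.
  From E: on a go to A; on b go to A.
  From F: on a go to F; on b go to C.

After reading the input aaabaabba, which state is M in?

A --a--> D
D --a--> D
D --a--> D
D --b--> A
A --a--> D
D --a--> D
D --b--> A
A --b--> F
F --a--> F

F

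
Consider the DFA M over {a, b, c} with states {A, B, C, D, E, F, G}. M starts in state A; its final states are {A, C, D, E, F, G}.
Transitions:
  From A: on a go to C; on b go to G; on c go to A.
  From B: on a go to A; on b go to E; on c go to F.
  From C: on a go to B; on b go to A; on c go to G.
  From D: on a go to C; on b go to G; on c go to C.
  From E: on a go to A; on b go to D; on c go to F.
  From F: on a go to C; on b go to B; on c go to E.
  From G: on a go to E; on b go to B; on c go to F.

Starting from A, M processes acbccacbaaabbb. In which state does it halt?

A --a--> C
C --c--> G
G --b--> B
B --c--> F
F --c--> E
E --a--> A
A --c--> A
A --b--> G
G --a--> E
E --a--> A
A --a--> C
C --b--> A
A --b--> G
G --b--> B

B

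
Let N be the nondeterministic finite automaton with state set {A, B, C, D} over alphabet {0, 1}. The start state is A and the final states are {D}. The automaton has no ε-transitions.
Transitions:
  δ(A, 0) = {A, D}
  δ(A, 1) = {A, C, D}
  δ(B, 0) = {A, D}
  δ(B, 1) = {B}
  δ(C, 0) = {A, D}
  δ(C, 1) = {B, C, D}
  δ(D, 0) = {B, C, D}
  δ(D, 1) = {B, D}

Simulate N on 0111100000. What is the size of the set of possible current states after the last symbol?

Start: {A}
read 0: {A, D}
read 1: {A, B, C, D}
read 1: {A, B, C, D}
read 1: {A, B, C, D}
read 1: {A, B, C, D}
read 0: {A, B, C, D}
read 0: {A, B, C, D}
read 0: {A, B, C, D}
read 0: {A, B, C, D}
read 0: {A, B, C, D}
Final reachable set {A, B, C, D} has 4 states.

4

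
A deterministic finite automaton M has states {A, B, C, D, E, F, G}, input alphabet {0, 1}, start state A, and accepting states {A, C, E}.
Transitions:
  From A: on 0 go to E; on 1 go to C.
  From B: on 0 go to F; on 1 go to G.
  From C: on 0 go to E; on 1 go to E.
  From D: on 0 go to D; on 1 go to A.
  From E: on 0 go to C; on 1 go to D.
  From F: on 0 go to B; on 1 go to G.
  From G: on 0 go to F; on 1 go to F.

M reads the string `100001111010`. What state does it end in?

A --1--> C
C --0--> E
E --0--> C
C --0--> E
E --0--> C
C --1--> E
E --1--> D
D --1--> A
A --1--> C
C --0--> E
E --1--> D
D --0--> D

D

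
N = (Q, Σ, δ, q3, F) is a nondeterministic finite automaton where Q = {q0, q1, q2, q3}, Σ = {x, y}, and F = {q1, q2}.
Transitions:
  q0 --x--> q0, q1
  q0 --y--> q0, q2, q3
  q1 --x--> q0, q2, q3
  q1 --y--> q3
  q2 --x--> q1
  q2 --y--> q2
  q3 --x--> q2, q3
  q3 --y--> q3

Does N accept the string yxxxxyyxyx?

Start: {q3}
read y: {q3}
read x: {q2, q3}
read x: {q1, q2, q3}
read x: {q0, q1, q2, q3}
read x: {q0, q1, q2, q3}
read y: {q0, q2, q3}
read y: {q0, q2, q3}
read x: {q0, q1, q2, q3}
read y: {q0, q2, q3}
read x: {q0, q1, q2, q3}
Reachable ∩ accepting = {q1, q2} — nonempty.

accepted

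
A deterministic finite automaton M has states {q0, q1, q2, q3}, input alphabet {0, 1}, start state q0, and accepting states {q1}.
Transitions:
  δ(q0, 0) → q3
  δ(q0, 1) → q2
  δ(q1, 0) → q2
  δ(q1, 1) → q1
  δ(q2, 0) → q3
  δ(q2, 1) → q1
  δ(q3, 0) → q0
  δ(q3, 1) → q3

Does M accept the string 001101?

accepted

q0 --0--> q3
q3 --0--> q0
q0 --1--> q2
q2 --1--> q1
q1 --0--> q2
q2 --1--> q1
End in state q1, which is an accepting state.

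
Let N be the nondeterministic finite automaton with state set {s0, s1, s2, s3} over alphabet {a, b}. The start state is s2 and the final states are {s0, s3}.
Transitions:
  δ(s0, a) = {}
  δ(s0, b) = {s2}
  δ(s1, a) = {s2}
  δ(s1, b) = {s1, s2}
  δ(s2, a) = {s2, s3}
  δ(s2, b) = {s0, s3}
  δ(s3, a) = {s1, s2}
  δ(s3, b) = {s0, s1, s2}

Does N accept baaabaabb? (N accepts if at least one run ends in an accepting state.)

accepted

Start: {s2}
read b: {s0, s3}
read a: {s1, s2}
read a: {s2, s3}
read a: {s1, s2, s3}
read b: {s0, s1, s2, s3}
read a: {s1, s2, s3}
read a: {s1, s2, s3}
read b: {s0, s1, s2, s3}
read b: {s0, s1, s2, s3}
Reachable ∩ accepting = {s0, s3} — nonempty.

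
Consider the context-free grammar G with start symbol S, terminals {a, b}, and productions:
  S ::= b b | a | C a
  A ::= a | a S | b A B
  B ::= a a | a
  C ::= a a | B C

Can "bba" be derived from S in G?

no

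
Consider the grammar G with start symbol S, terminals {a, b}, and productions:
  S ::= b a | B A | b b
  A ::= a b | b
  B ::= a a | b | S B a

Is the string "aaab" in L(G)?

yes

S ⇒ BA ⇒ aaA ⇒ aaab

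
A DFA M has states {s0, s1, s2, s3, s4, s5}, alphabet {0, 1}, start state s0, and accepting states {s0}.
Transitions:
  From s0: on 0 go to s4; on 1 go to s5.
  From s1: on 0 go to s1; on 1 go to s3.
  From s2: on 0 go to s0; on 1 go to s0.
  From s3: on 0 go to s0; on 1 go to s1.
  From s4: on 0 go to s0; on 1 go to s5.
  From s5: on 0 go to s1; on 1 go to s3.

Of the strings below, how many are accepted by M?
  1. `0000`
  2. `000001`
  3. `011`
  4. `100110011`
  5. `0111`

1

`0000`: accepted
`000001`: rejected
`011`: rejected
`100110011`: rejected
`0111`: rejected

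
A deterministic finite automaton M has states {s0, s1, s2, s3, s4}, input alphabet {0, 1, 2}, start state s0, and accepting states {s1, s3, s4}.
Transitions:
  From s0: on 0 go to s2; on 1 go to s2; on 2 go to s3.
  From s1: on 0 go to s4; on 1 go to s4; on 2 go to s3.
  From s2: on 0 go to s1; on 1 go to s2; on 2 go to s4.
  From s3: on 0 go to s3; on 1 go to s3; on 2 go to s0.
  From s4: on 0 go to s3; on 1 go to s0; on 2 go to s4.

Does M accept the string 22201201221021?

s0 --2--> s3
s3 --2--> s0
s0 --2--> s3
s3 --0--> s3
s3 --1--> s3
s3 --2--> s0
s0 --0--> s2
s2 --1--> s2
s2 --2--> s4
s4 --2--> s4
s4 --1--> s0
s0 --0--> s2
s2 --2--> s4
s4 --1--> s0
End in state s0, which is not an accepting state.

rejected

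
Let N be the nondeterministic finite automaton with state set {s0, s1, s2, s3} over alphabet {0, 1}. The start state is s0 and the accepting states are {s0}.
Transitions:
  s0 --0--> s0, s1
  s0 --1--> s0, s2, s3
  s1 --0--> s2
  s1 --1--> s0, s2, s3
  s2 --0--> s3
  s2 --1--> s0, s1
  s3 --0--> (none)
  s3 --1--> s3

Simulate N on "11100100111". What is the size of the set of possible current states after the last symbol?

Start: {s0}
read 1: {s0, s2, s3}
read 1: {s0, s1, s2, s3}
read 1: {s0, s1, s2, s3}
read 0: {s0, s1, s2, s3}
read 0: {s0, s1, s2, s3}
read 1: {s0, s1, s2, s3}
read 0: {s0, s1, s2, s3}
read 0: {s0, s1, s2, s3}
read 1: {s0, s1, s2, s3}
read 1: {s0, s1, s2, s3}
read 1: {s0, s1, s2, s3}
Final reachable set {s0, s1, s2, s3} has 4 states.

4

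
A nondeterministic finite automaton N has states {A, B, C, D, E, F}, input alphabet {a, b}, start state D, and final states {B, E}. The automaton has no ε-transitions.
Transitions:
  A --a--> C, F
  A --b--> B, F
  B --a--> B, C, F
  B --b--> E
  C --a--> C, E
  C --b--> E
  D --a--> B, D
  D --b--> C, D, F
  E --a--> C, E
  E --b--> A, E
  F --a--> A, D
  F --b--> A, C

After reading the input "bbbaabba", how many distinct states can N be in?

Start: {D}
read b: {C, D, F}
read b: {A, C, D, E, F}
read b: {A, B, C, D, E, F}
read a: {A, B, C, D, E, F}
read a: {A, B, C, D, E, F}
read b: {A, B, C, D, E, F}
read b: {A, B, C, D, E, F}
read a: {A, B, C, D, E, F}
Final reachable set {A, B, C, D, E, F} has 6 states.

6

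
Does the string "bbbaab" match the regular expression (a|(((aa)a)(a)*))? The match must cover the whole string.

Neither a nor (((aa)a)(a)*) matches bbbaab.

no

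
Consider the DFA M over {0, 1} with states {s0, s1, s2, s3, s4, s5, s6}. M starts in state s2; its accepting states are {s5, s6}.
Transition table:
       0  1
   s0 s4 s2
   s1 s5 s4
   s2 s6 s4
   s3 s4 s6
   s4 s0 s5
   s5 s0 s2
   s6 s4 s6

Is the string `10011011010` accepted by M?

rejected

s2 --1--> s4
s4 --0--> s0
s0 --0--> s4
s4 --1--> s5
s5 --1--> s2
s2 --0--> s6
s6 --1--> s6
s6 --1--> s6
s6 --0--> s4
s4 --1--> s5
s5 --0--> s0
End in state s0, which is not an accepting state.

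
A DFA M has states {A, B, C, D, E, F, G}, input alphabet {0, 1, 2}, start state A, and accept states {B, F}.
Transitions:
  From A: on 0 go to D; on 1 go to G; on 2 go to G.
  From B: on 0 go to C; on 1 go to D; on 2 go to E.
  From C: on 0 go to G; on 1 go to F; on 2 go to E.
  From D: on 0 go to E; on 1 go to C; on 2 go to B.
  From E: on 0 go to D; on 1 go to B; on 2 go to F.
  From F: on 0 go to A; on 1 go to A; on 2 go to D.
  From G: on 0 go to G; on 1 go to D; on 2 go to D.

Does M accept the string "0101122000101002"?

A --0--> D
D --1--> C
C --0--> G
G --1--> D
D --1--> C
C --2--> E
E --2--> F
F --0--> A
A --0--> D
D --0--> E
E --1--> B
B --0--> C
C --1--> F
F --0--> A
A --0--> D
D --2--> B
End in state B, which is an accepting state.

accepted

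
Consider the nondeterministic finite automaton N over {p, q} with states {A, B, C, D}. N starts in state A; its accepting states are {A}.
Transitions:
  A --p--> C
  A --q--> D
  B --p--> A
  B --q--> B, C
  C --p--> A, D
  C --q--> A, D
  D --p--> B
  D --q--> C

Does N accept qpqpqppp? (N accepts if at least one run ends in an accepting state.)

accepted

Start: {A}
read q: {D}
read p: {B}
read q: {B, C}
read p: {A, D}
read q: {C, D}
read p: {A, B, D}
read p: {A, B, C}
read p: {A, C, D}
Reachable ∩ accepting = {A} — nonempty.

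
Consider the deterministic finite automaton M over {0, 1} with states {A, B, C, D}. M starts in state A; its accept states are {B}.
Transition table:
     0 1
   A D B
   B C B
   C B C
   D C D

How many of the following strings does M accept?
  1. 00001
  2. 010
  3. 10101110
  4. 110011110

00001: rejected
010: rejected
10101110: rejected
110011110: rejected

0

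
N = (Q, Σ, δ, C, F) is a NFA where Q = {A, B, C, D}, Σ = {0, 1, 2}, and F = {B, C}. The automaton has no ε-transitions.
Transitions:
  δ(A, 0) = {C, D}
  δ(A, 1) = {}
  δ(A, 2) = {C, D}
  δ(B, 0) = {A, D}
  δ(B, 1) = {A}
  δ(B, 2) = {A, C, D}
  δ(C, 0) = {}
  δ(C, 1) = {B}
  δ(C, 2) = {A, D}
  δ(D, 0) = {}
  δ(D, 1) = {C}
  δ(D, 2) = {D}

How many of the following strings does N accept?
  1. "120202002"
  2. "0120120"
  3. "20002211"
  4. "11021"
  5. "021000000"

1

"120202002": rejected
"0120120": rejected
"20002211": rejected
"11021": accepted
"021000000": rejected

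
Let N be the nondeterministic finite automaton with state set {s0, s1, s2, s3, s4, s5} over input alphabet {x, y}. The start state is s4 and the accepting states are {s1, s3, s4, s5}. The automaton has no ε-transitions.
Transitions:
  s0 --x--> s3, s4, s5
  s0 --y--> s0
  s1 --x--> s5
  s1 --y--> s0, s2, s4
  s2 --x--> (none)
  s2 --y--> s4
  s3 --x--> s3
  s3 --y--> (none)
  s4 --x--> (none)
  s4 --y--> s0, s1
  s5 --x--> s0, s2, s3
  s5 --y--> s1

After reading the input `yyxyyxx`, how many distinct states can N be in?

3

Start: {s4}
read y: {s0, s1}
read y: {s0, s2, s4}
read x: {s3, s4, s5}
read y: {s0, s1}
read y: {s0, s2, s4}
read x: {s3, s4, s5}
read x: {s0, s2, s3}
Final reachable set {s0, s2, s3} has 3 states.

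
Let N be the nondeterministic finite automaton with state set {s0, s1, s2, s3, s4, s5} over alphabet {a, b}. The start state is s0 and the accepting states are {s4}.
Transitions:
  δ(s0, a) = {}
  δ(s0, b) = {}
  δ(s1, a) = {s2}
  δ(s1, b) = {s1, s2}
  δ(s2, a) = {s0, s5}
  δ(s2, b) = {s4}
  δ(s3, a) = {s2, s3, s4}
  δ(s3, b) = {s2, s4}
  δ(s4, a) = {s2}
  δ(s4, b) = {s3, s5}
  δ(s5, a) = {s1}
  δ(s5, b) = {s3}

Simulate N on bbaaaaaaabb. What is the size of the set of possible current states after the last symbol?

Start: {s0}
read b: {}
The reachable set is empty and stays empty for the remaining 10 symbols.
Final reachable set {} has 0 states.

0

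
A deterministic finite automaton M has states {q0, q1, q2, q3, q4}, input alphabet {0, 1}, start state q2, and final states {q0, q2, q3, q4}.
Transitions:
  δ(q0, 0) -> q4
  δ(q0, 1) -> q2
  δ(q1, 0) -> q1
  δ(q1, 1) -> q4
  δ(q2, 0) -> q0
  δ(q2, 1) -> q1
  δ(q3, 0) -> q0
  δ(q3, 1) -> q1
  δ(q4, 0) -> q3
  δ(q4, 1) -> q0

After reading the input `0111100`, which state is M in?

q2 --0--> q0
q0 --1--> q2
q2 --1--> q1
q1 --1--> q4
q4 --1--> q0
q0 --0--> q4
q4 --0--> q3

q3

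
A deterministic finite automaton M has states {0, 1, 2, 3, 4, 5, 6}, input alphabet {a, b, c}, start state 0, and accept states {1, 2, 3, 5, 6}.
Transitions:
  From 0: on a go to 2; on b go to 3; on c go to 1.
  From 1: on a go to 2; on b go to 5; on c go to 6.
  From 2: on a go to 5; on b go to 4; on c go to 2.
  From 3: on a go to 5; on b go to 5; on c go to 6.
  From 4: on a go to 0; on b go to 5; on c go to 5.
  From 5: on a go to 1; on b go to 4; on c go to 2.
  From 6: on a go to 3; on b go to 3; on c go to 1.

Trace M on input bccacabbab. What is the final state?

5

0 --b--> 3
3 --c--> 6
6 --c--> 1
1 --a--> 2
2 --c--> 2
2 --a--> 5
5 --b--> 4
4 --b--> 5
5 --a--> 1
1 --b--> 5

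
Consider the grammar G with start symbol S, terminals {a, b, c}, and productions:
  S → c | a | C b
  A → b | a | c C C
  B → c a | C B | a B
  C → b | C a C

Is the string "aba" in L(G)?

no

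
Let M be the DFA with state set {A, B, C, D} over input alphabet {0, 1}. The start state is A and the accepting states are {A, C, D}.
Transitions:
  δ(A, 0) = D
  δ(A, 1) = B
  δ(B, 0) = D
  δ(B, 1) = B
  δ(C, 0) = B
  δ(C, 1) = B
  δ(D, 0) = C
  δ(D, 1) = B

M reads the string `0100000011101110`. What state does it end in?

A --0--> D
D --1--> B
B --0--> D
D --0--> C
C --0--> B
B --0--> D
D --0--> C
C --0--> B
B --1--> B
B --1--> B
B --1--> B
B --0--> D
D --1--> B
B --1--> B
B --1--> B
B --0--> D

D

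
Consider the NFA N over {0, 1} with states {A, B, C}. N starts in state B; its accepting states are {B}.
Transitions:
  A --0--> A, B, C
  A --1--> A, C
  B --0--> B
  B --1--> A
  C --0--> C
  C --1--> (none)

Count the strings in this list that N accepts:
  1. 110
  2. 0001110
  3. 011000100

110: accepted
0001110: accepted
011000100: accepted

3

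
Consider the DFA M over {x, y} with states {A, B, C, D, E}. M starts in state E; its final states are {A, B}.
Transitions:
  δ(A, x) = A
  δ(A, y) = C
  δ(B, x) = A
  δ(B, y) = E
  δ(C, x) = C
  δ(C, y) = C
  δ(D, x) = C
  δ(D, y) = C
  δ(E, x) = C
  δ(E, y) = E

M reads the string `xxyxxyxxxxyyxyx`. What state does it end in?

C

E --x--> C
C --x--> C
C --y--> C
C --x--> C
C --x--> C
C --y--> C
C --x--> C
C --x--> C
C --x--> C
C --x--> C
C --y--> C
C --y--> C
C --x--> C
C --y--> C
C --x--> C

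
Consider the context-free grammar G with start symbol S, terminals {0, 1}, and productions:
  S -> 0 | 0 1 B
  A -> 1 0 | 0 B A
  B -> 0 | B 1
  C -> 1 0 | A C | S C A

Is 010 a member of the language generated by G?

S ⇒ 01B ⇒ 010

yes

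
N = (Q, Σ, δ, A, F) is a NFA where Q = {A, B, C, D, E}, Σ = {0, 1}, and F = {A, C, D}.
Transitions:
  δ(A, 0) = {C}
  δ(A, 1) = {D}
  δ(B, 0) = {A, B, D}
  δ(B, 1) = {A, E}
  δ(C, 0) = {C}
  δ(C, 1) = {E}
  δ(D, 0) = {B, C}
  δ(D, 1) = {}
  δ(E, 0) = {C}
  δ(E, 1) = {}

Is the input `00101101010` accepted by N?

Start: {A}
read 0: {C}
read 0: {C}
read 1: {E}
read 0: {C}
read 1: {E}
read 1: {}
The reachable set is empty and stays empty for the remaining 5 symbols.
Reachable ∩ accepting = {} — empty.

rejected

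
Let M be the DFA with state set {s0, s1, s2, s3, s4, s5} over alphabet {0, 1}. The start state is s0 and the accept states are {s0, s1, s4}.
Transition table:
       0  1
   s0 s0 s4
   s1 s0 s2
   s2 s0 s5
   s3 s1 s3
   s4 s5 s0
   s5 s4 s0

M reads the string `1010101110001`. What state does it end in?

s0 --1--> s4
s4 --0--> s5
s5 --1--> s0
s0 --0--> s0
s0 --1--> s4
s4 --0--> s5
s5 --1--> s0
s0 --1--> s4
s4 --1--> s0
s0 --0--> s0
s0 --0--> s0
s0 --0--> s0
s0 --1--> s4

s4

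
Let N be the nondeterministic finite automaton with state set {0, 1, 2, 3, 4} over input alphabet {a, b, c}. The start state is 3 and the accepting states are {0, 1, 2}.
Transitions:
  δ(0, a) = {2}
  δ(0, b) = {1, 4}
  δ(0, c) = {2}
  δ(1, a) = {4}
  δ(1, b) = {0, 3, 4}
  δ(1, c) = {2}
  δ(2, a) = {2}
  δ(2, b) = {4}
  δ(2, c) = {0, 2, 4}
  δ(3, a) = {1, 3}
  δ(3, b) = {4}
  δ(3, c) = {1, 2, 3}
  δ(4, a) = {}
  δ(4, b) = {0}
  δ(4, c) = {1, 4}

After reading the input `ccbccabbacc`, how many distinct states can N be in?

4

Start: {3}
read c: {1, 2, 3}
read c: {0, 1, 2, 3, 4}
read b: {0, 1, 3, 4}
read c: {1, 2, 3, 4}
read c: {0, 1, 2, 3, 4}
read a: {1, 2, 3, 4}
read b: {0, 3, 4}
read b: {0, 1, 4}
read a: {2, 4}
read c: {0, 1, 2, 4}
read c: {0, 1, 2, 4}
Final reachable set {0, 1, 2, 4} has 4 states.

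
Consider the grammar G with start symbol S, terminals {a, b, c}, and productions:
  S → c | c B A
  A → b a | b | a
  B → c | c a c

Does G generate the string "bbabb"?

no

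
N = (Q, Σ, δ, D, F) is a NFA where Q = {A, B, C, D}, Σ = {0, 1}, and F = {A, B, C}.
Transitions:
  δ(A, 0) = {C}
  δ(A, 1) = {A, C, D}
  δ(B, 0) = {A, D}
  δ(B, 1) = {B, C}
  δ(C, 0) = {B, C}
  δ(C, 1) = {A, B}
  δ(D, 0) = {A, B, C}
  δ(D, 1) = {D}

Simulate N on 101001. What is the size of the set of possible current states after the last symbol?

4

Start: {D}
read 1: {D}
read 0: {A, B, C}
read 1: {A, B, C, D}
read 0: {A, B, C, D}
read 0: {A, B, C, D}
read 1: {A, B, C, D}
Final reachable set {A, B, C, D} has 4 states.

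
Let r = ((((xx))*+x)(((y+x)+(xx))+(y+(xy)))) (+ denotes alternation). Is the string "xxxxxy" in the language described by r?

Split as xxxx·xy: (((xx))*+x) matches xxxx and (((y+x)+(xx))+(y+(xy))) matches xy.

yes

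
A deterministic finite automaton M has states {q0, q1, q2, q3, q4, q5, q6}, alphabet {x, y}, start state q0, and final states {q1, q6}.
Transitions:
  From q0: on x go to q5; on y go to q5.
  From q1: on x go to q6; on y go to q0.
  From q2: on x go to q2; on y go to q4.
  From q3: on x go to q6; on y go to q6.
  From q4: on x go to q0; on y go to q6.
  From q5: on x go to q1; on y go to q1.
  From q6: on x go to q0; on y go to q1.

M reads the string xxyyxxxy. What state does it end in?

q5

q0 --x--> q5
q5 --x--> q1
q1 --y--> q0
q0 --y--> q5
q5 --x--> q1
q1 --x--> q6
q6 --x--> q0
q0 --y--> q5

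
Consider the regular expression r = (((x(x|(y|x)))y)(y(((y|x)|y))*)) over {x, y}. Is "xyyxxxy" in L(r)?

No split of xyyxxxy into u·v has ((x(x|(y|x)))y) matching u and (y(((y|x)|y))*) matching v.

no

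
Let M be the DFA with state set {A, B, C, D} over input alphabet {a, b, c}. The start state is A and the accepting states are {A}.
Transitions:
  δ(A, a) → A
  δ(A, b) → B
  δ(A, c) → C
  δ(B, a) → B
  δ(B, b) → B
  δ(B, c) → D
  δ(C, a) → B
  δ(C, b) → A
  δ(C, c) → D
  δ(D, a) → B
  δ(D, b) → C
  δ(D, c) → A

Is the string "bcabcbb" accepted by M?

accepted

A --b--> B
B --c--> D
D --a--> B
B --b--> B
B --c--> D
D --b--> C
C --b--> A
End in state A, which is an accepting state.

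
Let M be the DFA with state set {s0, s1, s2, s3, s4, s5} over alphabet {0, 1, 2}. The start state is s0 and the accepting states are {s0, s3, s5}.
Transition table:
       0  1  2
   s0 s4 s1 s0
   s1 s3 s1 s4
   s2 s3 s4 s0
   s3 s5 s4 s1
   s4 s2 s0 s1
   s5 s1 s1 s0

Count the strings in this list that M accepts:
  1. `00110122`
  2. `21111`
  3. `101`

`00110122`: accepted
`21111`: rejected
`101`: rejected

1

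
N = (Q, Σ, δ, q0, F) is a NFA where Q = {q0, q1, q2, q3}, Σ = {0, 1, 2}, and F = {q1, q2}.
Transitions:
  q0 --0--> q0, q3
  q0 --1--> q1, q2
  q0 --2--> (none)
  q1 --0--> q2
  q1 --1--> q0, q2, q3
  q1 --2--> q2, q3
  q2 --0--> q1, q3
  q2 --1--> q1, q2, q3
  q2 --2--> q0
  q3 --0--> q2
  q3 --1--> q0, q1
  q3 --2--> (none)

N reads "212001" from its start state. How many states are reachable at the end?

Start: {q0}
read 2: {}
The reachable set is empty and stays empty for the remaining 5 symbols.
Final reachable set {} has 0 states.

0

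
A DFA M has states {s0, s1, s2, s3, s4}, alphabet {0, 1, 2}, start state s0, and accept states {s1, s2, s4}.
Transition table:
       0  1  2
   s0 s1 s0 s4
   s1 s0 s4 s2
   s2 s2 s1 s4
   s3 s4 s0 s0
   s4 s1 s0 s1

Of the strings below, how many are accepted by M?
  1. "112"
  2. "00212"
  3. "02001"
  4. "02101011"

3

"112": accepted
"00212": accepted
"02001": accepted
"02101011": rejected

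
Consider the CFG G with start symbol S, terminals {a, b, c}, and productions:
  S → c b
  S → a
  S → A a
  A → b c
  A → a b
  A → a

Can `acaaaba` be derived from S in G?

no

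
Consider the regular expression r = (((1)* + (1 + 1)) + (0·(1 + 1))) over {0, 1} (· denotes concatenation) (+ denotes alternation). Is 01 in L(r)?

yes

The right alternative (0·(1+1)) matches 01.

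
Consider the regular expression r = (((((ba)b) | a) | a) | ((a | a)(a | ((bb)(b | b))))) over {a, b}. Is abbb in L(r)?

yes

The right alternative ((a|a)(a|((bb)(b|b)))) matches abbb.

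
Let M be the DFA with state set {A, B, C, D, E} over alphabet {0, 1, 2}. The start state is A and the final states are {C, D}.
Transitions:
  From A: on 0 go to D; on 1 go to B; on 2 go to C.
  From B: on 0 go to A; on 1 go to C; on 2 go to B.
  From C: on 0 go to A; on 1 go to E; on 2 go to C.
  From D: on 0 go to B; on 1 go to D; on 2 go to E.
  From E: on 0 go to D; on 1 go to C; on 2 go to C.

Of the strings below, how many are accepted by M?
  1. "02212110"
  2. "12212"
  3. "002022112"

"02212110": rejected
"12212": accepted
"002022112": accepted

2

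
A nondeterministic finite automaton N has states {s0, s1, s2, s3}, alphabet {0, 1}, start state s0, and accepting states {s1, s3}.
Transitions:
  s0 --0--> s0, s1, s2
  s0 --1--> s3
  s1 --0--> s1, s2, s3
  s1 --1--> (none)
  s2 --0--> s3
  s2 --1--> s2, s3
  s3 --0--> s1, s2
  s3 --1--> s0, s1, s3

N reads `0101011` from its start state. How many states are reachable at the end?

4

Start: {s0}
read 0: {s0, s1, s2}
read 1: {s2, s3}
read 0: {s1, s2, s3}
read 1: {s0, s1, s2, s3}
read 0: {s0, s1, s2, s3}
read 1: {s0, s1, s2, s3}
read 1: {s0, s1, s2, s3}
Final reachable set {s0, s1, s2, s3} has 4 states.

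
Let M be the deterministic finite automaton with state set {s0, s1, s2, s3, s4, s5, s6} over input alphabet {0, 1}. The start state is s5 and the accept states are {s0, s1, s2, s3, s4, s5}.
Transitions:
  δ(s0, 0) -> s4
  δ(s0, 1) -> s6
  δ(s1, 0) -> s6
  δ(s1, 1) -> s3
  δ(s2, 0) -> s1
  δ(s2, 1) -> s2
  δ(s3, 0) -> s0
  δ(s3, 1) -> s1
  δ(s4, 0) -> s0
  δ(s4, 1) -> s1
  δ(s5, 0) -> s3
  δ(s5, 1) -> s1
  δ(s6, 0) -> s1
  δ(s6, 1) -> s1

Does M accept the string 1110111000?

s5 --1--> s1
s1 --1--> s3
s3 --1--> s1
s1 --0--> s6
s6 --1--> s1
s1 --1--> s3
s3 --1--> s1
s1 --0--> s6
s6 --0--> s1
s1 --0--> s6
End in state s6, which is not an accepting state.

rejected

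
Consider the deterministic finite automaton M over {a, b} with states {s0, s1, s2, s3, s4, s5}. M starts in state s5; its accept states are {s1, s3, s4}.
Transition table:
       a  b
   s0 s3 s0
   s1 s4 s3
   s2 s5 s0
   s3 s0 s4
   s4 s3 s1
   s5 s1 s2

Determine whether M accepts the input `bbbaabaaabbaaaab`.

s5 --b--> s2
s2 --b--> s0
s0 --b--> s0
s0 --a--> s3
s3 --a--> s0
s0 --b--> s0
s0 --a--> s3
s3 --a--> s0
s0 --a--> s3
s3 --b--> s4
s4 --b--> s1
s1 --a--> s4
s4 --a--> s3
s3 --a--> s0
s0 --a--> s3
s3 --b--> s4
End in state s4, which is an accepting state.

accepted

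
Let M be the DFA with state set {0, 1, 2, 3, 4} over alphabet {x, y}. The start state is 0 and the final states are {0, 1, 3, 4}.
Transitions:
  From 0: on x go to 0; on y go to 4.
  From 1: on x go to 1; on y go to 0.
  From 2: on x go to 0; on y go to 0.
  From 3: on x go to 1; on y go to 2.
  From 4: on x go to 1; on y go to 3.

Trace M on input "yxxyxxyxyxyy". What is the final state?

3

0 --y--> 4
4 --x--> 1
1 --x--> 1
1 --y--> 0
0 --x--> 0
0 --x--> 0
0 --y--> 4
4 --x--> 1
1 --y--> 0
0 --x--> 0
0 --y--> 4
4 --y--> 3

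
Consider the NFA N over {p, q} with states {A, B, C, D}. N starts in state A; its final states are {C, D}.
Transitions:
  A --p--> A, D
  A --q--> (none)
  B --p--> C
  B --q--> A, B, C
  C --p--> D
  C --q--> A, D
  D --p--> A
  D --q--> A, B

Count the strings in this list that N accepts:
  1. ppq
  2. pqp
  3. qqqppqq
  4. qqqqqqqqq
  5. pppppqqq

2

ppq: rejected
pqp: accepted
qqqppqq: rejected
qqqqqqqqq: rejected
pppppqqq: accepted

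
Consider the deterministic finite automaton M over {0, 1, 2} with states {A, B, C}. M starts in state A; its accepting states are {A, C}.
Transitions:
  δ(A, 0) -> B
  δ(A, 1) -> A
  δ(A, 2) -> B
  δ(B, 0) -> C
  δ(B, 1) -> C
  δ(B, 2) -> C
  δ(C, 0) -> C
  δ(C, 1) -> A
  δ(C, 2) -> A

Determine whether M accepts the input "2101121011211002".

accepted

A --2--> B
B --1--> C
C --0--> C
C --1--> A
A --1--> A
A --2--> B
B --1--> C
C --0--> C
C --1--> A
A --1--> A
A --2--> B
B --1--> C
C --1--> A
A --0--> B
B --0--> C
C --2--> A
End in state A, which is an accepting state.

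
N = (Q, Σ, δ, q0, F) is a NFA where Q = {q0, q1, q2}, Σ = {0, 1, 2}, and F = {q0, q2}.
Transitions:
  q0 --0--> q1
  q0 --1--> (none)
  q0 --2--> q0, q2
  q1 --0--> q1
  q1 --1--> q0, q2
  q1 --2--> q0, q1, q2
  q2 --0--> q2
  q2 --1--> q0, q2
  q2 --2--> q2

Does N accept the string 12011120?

Start: {q0}
read 1: {}
The reachable set is empty and stays empty for the remaining 7 symbols.
Reachable ∩ accepting = {} — empty.

rejected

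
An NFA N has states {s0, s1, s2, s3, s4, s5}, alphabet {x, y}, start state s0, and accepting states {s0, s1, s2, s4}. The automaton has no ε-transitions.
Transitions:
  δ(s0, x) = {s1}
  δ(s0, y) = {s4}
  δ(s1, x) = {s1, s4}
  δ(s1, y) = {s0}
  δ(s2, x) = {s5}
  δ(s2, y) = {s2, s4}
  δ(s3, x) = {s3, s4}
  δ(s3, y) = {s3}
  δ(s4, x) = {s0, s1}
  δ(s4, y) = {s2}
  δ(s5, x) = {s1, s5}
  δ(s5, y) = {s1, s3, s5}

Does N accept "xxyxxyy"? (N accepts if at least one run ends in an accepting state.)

Start: {s0}
read x: {s1}
read x: {s1, s4}
read y: {s0, s2}
read x: {s1, s5}
read x: {s1, s4, s5}
read y: {s0, s1, s2, s3, s5}
read y: {s0, s1, s2, s3, s4, s5}
Reachable ∩ accepting = {s0, s1, s2, s4} — nonempty.

accepted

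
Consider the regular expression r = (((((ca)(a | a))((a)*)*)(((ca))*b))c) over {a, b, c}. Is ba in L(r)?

No split of ba into u·v has ((((ca)(a|a))((a)*)*)(((ca))*b)) matching u and c matching v.

no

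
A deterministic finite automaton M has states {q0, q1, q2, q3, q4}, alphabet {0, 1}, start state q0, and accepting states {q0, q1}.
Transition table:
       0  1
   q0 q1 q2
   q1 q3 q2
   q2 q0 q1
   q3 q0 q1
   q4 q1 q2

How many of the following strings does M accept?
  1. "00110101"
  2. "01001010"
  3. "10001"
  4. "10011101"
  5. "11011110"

3

"00110101": rejected
"01001010": accepted
"10001": accepted
"10011101": rejected
"11011110": accepted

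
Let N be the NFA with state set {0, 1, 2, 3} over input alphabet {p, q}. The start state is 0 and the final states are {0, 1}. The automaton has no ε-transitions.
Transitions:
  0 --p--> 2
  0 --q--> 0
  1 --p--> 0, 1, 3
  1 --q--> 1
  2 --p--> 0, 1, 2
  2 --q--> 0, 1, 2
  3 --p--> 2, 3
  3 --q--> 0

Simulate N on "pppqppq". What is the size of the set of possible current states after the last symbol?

3

Start: {0}
read p: {2}
read p: {0, 1, 2}
read p: {0, 1, 2, 3}
read q: {0, 1, 2}
read p: {0, 1, 2, 3}
read p: {0, 1, 2, 3}
read q: {0, 1, 2}
Final reachable set {0, 1, 2} has 3 states.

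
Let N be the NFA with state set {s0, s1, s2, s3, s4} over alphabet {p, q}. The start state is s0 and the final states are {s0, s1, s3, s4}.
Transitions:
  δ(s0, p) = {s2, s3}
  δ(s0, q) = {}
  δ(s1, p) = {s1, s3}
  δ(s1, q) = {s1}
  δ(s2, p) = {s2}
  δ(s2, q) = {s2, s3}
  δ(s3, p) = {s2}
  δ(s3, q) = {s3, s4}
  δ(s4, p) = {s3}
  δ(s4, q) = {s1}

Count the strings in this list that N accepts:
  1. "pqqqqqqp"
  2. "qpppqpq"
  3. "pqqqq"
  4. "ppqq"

3

"pqqqqqqp": accepted
"qpppqpq": rejected
"pqqqq": accepted
"ppqq": accepted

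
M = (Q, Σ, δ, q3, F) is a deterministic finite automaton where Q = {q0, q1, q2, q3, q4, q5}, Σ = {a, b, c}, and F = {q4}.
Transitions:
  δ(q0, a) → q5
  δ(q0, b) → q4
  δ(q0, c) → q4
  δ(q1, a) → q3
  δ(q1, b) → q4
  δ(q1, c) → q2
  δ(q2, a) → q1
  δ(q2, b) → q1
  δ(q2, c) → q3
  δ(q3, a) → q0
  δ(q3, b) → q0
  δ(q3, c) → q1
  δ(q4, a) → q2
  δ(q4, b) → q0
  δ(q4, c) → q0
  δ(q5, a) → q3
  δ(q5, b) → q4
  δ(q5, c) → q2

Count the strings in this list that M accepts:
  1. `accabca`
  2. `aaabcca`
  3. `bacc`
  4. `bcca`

0

`accabca`: rejected
`aaabcca`: rejected
`bacc`: rejected
`bcca`: rejected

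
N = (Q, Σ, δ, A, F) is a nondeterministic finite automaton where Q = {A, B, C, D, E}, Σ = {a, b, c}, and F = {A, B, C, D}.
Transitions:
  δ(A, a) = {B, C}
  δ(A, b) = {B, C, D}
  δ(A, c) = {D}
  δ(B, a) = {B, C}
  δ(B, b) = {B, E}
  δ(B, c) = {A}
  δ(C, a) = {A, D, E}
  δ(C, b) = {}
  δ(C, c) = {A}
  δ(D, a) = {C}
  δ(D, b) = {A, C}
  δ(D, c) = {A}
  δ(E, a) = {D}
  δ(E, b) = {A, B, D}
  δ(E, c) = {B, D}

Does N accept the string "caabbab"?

accepted

Start: {A}
read c: {D}
read a: {C}
read a: {A, D, E}
read b: {A, B, C, D}
read b: {A, B, C, D, E}
read a: {A, B, C, D, E}
read b: {A, B, C, D, E}
Reachable ∩ accepting = {A, B, C, D} — nonempty.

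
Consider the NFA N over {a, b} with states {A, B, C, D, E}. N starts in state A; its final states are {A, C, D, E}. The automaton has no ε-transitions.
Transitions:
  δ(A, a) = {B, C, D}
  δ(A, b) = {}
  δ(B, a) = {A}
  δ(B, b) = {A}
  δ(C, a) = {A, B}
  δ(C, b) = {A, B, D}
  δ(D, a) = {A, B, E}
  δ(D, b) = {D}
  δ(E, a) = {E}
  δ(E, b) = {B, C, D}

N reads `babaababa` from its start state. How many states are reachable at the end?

Start: {A}
read b: {}
The reachable set is empty and stays empty for the remaining 8 symbols.
Final reachable set {} has 0 states.

0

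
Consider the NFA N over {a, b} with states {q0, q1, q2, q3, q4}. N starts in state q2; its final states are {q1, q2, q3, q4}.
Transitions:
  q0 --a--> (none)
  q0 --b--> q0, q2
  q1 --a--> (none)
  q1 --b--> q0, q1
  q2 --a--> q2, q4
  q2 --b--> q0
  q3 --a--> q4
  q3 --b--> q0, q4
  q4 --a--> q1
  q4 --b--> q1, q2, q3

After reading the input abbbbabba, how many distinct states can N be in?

Start: {q2}
read a: {q2, q4}
read b: {q0, q1, q2, q3}
read b: {q0, q1, q2, q4}
read b: {q0, q1, q2, q3}
read b: {q0, q1, q2, q4}
read a: {q1, q2, q4}
read b: {q0, q1, q2, q3}
read b: {q0, q1, q2, q4}
read a: {q1, q2, q4}
Final reachable set {q1, q2, q4} has 3 states.

3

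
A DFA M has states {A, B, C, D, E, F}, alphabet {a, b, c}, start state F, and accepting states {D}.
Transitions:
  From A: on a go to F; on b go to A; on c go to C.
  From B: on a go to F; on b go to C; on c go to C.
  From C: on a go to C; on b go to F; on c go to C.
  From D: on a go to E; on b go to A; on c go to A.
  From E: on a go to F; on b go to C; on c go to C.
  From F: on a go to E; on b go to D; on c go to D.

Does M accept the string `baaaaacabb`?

F --b--> D
D --a--> E
E --a--> F
F --a--> E
E --a--> F
F --a--> E
E --c--> C
C --a--> C
C --b--> F
F --b--> D
End in state D, which is an accepting state.

accepted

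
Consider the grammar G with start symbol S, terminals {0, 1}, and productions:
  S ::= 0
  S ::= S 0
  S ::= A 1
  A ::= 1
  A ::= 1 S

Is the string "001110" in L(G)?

no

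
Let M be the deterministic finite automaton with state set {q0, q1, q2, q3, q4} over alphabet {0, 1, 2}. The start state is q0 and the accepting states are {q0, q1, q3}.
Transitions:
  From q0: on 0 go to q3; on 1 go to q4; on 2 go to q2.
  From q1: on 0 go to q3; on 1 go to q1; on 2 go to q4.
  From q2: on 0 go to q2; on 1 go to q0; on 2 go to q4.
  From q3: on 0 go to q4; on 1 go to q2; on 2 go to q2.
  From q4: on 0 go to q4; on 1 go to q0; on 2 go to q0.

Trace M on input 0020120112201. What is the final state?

q0 --0--> q3
q3 --0--> q4
q4 --2--> q0
q0 --0--> q3
q3 --1--> q2
q2 --2--> q4
q4 --0--> q4
q4 --1--> q0
q0 --1--> q4
q4 --2--> q0
q0 --2--> q2
q2 --0--> q2
q2 --1--> q0

q0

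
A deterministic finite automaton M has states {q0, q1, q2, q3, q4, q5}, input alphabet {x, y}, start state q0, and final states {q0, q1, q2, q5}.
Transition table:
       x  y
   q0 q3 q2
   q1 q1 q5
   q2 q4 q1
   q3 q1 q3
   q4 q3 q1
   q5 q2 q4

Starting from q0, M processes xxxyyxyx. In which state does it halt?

q0 --x--> q3
q3 --x--> q1
q1 --x--> q1
q1 --y--> q5
q5 --y--> q4
q4 --x--> q3
q3 --y--> q3
q3 --x--> q1

q1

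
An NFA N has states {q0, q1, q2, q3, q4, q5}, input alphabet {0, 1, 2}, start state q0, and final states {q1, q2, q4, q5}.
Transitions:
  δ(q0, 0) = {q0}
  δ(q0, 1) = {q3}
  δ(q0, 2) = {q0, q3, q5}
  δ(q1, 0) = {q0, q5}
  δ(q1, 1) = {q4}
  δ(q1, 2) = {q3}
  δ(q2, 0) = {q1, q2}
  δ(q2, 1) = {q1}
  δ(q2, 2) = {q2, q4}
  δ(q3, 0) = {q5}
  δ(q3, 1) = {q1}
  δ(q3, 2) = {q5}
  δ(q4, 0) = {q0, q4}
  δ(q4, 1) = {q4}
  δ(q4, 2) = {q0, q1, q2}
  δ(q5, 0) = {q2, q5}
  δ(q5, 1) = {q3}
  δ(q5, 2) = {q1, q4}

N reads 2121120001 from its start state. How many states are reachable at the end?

3

Start: {q0}
read 2: {q0, q3, q5}
read 1: {q1, q3}
read 2: {q3, q5}
read 1: {q1, q3}
read 1: {q1, q4}
read 2: {q0, q1, q2, q3}
read 0: {q0, q1, q2, q5}
read 0: {q0, q1, q2, q5}
read 0: {q0, q1, q2, q5}
read 1: {q1, q3, q4}
Final reachable set {q1, q3, q4} has 3 states.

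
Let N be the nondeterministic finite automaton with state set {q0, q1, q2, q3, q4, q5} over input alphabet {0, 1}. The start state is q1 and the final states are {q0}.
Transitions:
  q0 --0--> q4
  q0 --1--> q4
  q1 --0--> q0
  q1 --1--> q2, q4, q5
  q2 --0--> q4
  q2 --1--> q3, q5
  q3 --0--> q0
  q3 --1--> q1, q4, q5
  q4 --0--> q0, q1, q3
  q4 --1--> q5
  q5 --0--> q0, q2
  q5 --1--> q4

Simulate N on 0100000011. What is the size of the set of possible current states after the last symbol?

Start: {q1}
read 0: {q0}
read 1: {q4}
read 0: {q0, q1, q3}
read 0: {q0, q4}
read 0: {q0, q1, q3, q4}
read 0: {q0, q1, q3, q4}
read 0: {q0, q1, q3, q4}
read 0: {q0, q1, q3, q4}
read 1: {q1, q2, q4, q5}
read 1: {q2, q3, q4, q5}
Final reachable set {q2, q3, q4, q5} has 4 states.

4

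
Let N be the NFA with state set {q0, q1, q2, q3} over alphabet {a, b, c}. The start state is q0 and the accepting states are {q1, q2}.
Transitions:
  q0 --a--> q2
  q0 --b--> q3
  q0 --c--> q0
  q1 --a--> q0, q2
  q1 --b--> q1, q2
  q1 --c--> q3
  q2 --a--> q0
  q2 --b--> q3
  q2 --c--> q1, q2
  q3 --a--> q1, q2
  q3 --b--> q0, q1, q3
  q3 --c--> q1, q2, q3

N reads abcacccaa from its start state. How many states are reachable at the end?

2

Start: {q0}
read a: {q2}
read b: {q3}
read c: {q1, q2, q3}
read a: {q0, q1, q2}
read c: {q0, q1, q2, q3}
read c: {q0, q1, q2, q3}
read c: {q0, q1, q2, q3}
read a: {q0, q1, q2}
read a: {q0, q2}
Final reachable set {q0, q2} has 2 states.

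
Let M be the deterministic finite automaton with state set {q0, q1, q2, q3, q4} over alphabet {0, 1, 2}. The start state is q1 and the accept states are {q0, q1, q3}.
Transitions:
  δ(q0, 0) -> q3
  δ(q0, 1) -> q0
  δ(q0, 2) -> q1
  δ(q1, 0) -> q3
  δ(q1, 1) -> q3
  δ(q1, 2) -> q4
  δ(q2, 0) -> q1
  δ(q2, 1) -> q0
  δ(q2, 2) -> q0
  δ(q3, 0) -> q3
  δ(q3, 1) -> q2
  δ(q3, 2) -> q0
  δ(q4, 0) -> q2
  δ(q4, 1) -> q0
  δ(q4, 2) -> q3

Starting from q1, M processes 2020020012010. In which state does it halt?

q1

q1 --2--> q4
q4 --0--> q2
q2 --2--> q0
q0 --0--> q3
q3 --0--> q3
q3 --2--> q0
q0 --0--> q3
q3 --0--> q3
q3 --1--> q2
q2 --2--> q0
q0 --0--> q3
q3 --1--> q2
q2 --0--> q1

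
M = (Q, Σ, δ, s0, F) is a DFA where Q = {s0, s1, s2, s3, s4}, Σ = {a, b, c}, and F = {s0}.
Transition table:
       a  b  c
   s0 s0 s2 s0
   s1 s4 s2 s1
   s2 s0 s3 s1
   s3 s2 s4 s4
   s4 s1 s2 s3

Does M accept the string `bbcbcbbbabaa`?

accepted

s0 --b--> s2
s2 --b--> s3
s3 --c--> s4
s4 --b--> s2
s2 --c--> s1
s1 --b--> s2
s2 --b--> s3
s3 --b--> s4
s4 --a--> s1
s1 --b--> s2
s2 --a--> s0
s0 --a--> s0
End in state s0, which is an accepting state.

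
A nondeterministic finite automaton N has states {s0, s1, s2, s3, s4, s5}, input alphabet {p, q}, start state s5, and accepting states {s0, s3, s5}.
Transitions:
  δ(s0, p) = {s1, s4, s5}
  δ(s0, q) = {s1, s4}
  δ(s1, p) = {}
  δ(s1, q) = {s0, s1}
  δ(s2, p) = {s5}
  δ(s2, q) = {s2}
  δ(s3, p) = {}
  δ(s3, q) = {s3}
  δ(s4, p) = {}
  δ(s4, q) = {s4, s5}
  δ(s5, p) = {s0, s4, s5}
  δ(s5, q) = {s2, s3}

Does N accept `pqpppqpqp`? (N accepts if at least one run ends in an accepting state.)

Start: {s5}
read p: {s0, s4, s5}
read q: {s1, s2, s3, s4, s5}
read p: {s0, s4, s5}
read p: {s0, s1, s4, s5}
read p: {s0, s1, s4, s5}
read q: {s0, s1, s2, s3, s4, s5}
read p: {s0, s1, s4, s5}
read q: {s0, s1, s2, s3, s4, s5}
read p: {s0, s1, s4, s5}
Reachable ∩ accepting = {s0, s5} — nonempty.

accepted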